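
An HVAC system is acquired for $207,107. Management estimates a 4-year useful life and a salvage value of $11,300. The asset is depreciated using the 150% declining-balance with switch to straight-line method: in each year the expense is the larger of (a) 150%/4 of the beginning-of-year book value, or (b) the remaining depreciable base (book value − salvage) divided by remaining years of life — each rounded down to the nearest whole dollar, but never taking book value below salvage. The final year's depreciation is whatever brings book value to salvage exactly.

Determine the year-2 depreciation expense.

$48,540

Depreciable base = $207,107 − $11,300 = $195,807.
Year 1: DB = ⌊$207,107 × 150%/4⌋ = $77,665; SL = ⌊$195,807/4⌋ = $48,951 → take DB $77,665. Book value $129,442.
Year 2: DB = ⌊$129,442 × 150%/4⌋ = $48,540; SL = ⌊$118,142/3⌋ = $39,380 → take DB $48,540. Book value $80,902.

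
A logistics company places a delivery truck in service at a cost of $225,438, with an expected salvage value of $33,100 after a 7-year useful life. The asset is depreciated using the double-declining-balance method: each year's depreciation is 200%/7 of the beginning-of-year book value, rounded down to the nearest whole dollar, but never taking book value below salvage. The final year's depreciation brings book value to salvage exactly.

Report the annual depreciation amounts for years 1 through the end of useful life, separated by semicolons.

Depreciable base = $225,438 − $33,100 = $192,338.
Year 1: ⌊$225,438 × 200%/7⌋ = $64,410. Book value $161,028.
Year 2: ⌊$161,028 × 200%/7⌋ = $46,008. Book value $115,020.
Year 3: ⌊$115,020 × 200%/7⌋ = $32,862. Book value $82,158.
Year 4: ⌊$82,158 × 200%/7⌋ = $23,473. Book value $58,685.
Year 5: ⌊$58,685 × 200%/7⌋ = $16,767. Book value $41,918.
Year 6: ⌊$41,918 × 200%/7⌋ = $11,976, capped at $8,818. Book value $33,100.
Year 7 (final): $33,100 − $33,100 = $0. Book value $33,100.

$64,410; $46,008; $32,862; $23,473; $16,767; $8,818; $0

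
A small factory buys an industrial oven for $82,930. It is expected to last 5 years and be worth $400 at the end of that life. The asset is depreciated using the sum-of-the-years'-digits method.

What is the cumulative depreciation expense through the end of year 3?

$66,024

Depreciable base = $82,930 − $400 = $82,530.
Sum of the years' digits = 5+4+3+2+1 = 15.
Year 1: $82,530 × 5/15 = $27,510. Book value $55,420.
Year 2: $82,530 × 4/15 = $22,008. Book value $33,412.
Year 3: $82,530 × 3/15 = $16,506. Book value $16,906.
Accumulated through year 3 = $82,930 − $16,906 = $66,024.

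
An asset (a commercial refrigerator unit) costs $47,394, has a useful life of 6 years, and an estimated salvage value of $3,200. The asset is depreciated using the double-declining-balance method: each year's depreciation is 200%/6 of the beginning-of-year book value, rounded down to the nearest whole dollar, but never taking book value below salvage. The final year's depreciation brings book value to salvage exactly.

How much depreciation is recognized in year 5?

Depreciable base = $47,394 − $3,200 = $44,194.
Year 1: ⌊$47,394 × 200%/6⌋ = $15,798. Book value $31,596.
Year 2: ⌊$31,596 × 200%/6⌋ = $10,532. Book value $21,064.
Year 3: ⌊$21,064 × 200%/6⌋ = $7,021. Book value $14,043.
Year 4: ⌊$14,043 × 200%/6⌋ = $4,681. Book value $9,362.
Year 5: ⌊$9,362 × 200%/6⌋ = $3,120. Book value $6,242.

$3,120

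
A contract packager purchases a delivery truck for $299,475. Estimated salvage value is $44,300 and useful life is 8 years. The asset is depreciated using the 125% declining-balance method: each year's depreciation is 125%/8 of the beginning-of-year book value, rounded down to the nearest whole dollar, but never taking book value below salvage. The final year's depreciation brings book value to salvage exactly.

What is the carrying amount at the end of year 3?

Depreciable base = $299,475 − $44,300 = $255,175.
Year 1: ⌊$299,475 × 125%/8⌋ = $46,792. Book value $252,683.
Year 2: ⌊$252,683 × 125%/8⌋ = $39,481. Book value $213,202.
Year 3: ⌊$213,202 × 125%/8⌋ = $33,312. Book value $179,890.

$179,890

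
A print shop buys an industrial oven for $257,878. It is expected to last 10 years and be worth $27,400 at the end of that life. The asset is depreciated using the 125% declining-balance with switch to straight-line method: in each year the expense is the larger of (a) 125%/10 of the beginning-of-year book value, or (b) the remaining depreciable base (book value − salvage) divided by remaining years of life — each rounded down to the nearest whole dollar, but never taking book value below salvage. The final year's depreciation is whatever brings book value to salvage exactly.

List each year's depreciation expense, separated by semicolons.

Depreciable base = $257,878 − $27,400 = $230,478.
Year 1: DB = ⌊$257,878 × 125%/10⌋ = $32,234; SL = ⌊$230,478/10⌋ = $23,047 → take DB $32,234. Book value $225,644.
Year 2: DB = ⌊$225,644 × 125%/10⌋ = $28,205; SL = ⌊$198,244/9⌋ = $22,027 → take DB $28,205. Book value $197,439.
Year 3: DB = ⌊$197,439 × 125%/10⌋ = $24,679; SL = ⌊$170,039/8⌋ = $21,254 → take DB $24,679. Book value $172,760.
Year 4: DB = ⌊$172,760 × 125%/10⌋ = $21,595; SL = ⌊$145,360/7⌋ = $20,765 → take DB $21,595. Book value $151,165.
Year 5: DB = ⌊$151,165 × 125%/10⌋ = $18,895; SL = ⌊$123,765/6⌋ = $20,627 → take SL $20,627. Book value $130,538.
Year 6: DB = ⌊$130,538 × 125%/10⌋ = $16,317; SL = ⌊$103,138/5⌋ = $20,627 → take SL $20,627. Book value $109,911.
Year 7: DB = ⌊$109,911 × 125%/10⌋ = $13,738; SL = ⌊$82,511/4⌋ = $20,627 → take SL $20,627. Book value $89,284.
Year 8: DB = ⌊$89,284 × 125%/10⌋ = $11,160; SL = ⌊$61,884/3⌋ = $20,628 → take SL $20,628. Book value $68,656.
Year 9: DB = ⌊$68,656 × 125%/10⌋ = $8,582; SL = ⌊$41,256/2⌋ = $20,628 → take SL $20,628. Book value $48,028.
Year 10 (final): $48,028 − $27,400 = $20,628. Book value $27,400.

$32,234; $28,205; $24,679; $21,595; $20,627; $20,627; $20,627; $20,628; $20,628; $20,628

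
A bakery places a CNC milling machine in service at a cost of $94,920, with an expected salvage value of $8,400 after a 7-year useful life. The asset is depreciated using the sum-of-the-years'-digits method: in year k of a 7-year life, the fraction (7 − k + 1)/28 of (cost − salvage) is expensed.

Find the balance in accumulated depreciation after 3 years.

Depreciable base = $94,920 − $8,400 = $86,520.
Sum of the years' digits = 7+6+5+4+3+2+1 = 28.
Year 1: $86,520 × 7/28 = $21,630. Book value $73,290.
Year 2: $86,520 × 6/28 = $18,540. Book value $54,750.
Year 3: $86,520 × 5/28 = $15,450. Book value $39,300.
Accumulated through year 3 = $94,920 − $39,300 = $55,620.

$55,620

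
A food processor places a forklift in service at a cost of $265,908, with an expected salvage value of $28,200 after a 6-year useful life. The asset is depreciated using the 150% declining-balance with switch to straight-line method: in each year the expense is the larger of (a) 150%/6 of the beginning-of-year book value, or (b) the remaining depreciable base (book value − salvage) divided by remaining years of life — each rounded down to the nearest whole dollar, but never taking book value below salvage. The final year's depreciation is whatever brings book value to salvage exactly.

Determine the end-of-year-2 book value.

$149,574

Depreciable base = $265,908 − $28,200 = $237,708.
Year 1: DB = ⌊$265,908 × 150%/6⌋ = $66,477; SL = ⌊$237,708/6⌋ = $39,618 → take DB $66,477. Book value $199,431.
Year 2: DB = ⌊$199,431 × 150%/6⌋ = $49,857; SL = ⌊$171,231/5⌋ = $34,246 → take DB $49,857. Book value $149,574.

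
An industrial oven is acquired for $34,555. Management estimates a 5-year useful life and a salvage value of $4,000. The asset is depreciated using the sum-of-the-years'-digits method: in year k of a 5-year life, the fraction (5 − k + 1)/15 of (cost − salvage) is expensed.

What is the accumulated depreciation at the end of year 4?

$28,518

Depreciable base = $34,555 − $4,000 = $30,555.
Sum of the years' digits = 5+4+3+2+1 = 15.
Year 1: $30,555 × 5/15 = $10,185. Book value $24,370.
Year 2: $30,555 × 4/15 = $8,148. Book value $16,222.
Year 3: $30,555 × 3/15 = $6,111. Book value $10,111.
Year 4: $30,555 × 2/15 = $4,074. Book value $6,037.
Accumulated through year 4 = $34,555 − $6,037 = $28,518.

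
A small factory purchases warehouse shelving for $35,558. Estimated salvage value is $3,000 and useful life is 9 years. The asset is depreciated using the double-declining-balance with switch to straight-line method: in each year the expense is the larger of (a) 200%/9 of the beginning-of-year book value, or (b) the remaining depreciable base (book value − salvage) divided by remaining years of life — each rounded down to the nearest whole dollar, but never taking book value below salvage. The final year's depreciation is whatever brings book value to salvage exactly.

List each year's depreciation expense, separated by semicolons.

$7,901; $6,146; $4,780; $3,718; $2,891; $2,249; $1,749; $1,562; $1,562

Depreciable base = $35,558 − $3,000 = $32,558.
Year 1: DB = ⌊$35,558 × 200%/9⌋ = $7,901; SL = ⌊$32,558/9⌋ = $3,617 → take DB $7,901. Book value $27,657.
Year 2: DB = ⌊$27,657 × 200%/9⌋ = $6,146; SL = ⌊$24,657/8⌋ = $3,082 → take DB $6,146. Book value $21,511.
Year 3: DB = ⌊$21,511 × 200%/9⌋ = $4,780; SL = ⌊$18,511/7⌋ = $2,644 → take DB $4,780. Book value $16,731.
Year 4: DB = ⌊$16,731 × 200%/9⌋ = $3,718; SL = ⌊$13,731/6⌋ = $2,288 → take DB $3,718. Book value $13,013.
Year 5: DB = ⌊$13,013 × 200%/9⌋ = $2,891; SL = ⌊$10,013/5⌋ = $2,002 → take DB $2,891. Book value $10,122.
Year 6: DB = ⌊$10,122 × 200%/9⌋ = $2,249; SL = ⌊$7,122/4⌋ = $1,780 → take DB $2,249. Book value $7,873.
Year 7: DB = ⌊$7,873 × 200%/9⌋ = $1,749; SL = ⌊$4,873/3⌋ = $1,624 → take DB $1,749. Book value $6,124.
Year 8: DB = ⌊$6,124 × 200%/9⌋ = $1,360; SL = ⌊$3,124/2⌋ = $1,562 → take SL $1,562. Book value $4,562.
Year 9 (final): $4,562 − $3,000 = $1,562. Book value $3,000.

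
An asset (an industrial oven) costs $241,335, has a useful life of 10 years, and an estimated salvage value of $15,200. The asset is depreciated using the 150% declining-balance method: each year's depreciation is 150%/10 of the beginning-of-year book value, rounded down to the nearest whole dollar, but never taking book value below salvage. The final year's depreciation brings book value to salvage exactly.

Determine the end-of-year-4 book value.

Depreciable base = $241,335 − $15,200 = $226,135.
Year 1: ⌊$241,335 × 150%/10⌋ = $36,200. Book value $205,135.
Year 2: ⌊$205,135 × 150%/10⌋ = $30,770. Book value $174,365.
Year 3: ⌊$174,365 × 150%/10⌋ = $26,154. Book value $148,211.
Year 4: ⌊$148,211 × 150%/10⌋ = $22,231. Book value $125,980.

$125,980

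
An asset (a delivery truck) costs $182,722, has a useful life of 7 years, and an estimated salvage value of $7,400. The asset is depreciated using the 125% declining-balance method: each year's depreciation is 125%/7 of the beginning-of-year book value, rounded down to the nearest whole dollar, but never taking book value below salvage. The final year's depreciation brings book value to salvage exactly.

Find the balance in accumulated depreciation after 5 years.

Depreciable base = $182,722 − $7,400 = $175,322.
Year 1: ⌊$182,722 × 125%/7⌋ = $32,628. Book value $150,094.
Year 2: ⌊$150,094 × 125%/7⌋ = $26,802. Book value $123,292.
Year 3: ⌊$123,292 × 125%/7⌋ = $22,016. Book value $101,276.
Year 4: ⌊$101,276 × 125%/7⌋ = $18,085. Book value $83,191.
Year 5: ⌊$83,191 × 125%/7⌋ = $14,855. Book value $68,336.
Accumulated through year 5 = $182,722 − $68,336 = $114,386.

$114,386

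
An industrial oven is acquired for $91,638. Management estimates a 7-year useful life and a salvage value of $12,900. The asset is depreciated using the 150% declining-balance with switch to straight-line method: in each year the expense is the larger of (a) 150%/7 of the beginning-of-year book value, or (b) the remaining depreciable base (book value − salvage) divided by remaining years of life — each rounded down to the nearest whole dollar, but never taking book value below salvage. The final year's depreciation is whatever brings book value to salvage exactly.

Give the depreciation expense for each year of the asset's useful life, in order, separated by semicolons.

Depreciable base = $91,638 − $12,900 = $78,738.
Year 1: DB = ⌊$91,638 × 150%/7⌋ = $19,636; SL = ⌊$78,738/7⌋ = $11,248 → take DB $19,636. Book value $72,002.
Year 2: DB = ⌊$72,002 × 150%/7⌋ = $15,429; SL = ⌊$59,102/6⌋ = $9,850 → take DB $15,429. Book value $56,573.
Year 3: DB = ⌊$56,573 × 150%/7⌋ = $12,122; SL = ⌊$43,673/5⌋ = $8,734 → take DB $12,122. Book value $44,451.
Year 4: DB = ⌊$44,451 × 150%/7⌋ = $9,525; SL = ⌊$31,551/4⌋ = $7,887 → take DB $9,525. Book value $34,926.
Year 5: DB = ⌊$34,926 × 150%/7⌋ = $7,484; SL = ⌊$22,026/3⌋ = $7,342 → take DB $7,484. Book value $27,442.
Year 6: DB = ⌊$27,442 × 150%/7⌋ = $5,880; SL = ⌊$14,542/2⌋ = $7,271 → take SL $7,271. Book value $20,171.
Year 7 (final): $20,171 − $12,900 = $7,271. Book value $12,900.

$19,636; $15,429; $12,122; $9,525; $7,484; $7,271; $7,271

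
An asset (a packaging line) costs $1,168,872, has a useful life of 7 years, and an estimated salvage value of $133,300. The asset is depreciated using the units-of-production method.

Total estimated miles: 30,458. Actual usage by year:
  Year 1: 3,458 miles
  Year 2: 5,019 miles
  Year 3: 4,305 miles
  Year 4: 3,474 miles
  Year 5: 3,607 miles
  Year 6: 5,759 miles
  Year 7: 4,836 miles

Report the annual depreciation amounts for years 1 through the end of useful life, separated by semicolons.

Depreciable base = $1,168,872 − $133,300 = $1,035,572.
Rate = $1,035,572 / 30,458 miles = $34 per mile.
Year 1: 3,458 × $34 = $117,572. Book value $1,051,300.
Year 2: 5,019 × $34 = $170,646. Book value $880,654.
Year 3: 4,305 × $34 = $146,370. Book value $734,284.
Year 4: 3,474 × $34 = $118,116. Book value $616,168.
Year 5: 3,607 × $34 = $122,638. Book value $493,530.
Year 6: 5,759 × $34 = $195,806. Book value $297,724.
Year 7: 4,836 × $34 = $164,424. Book value $133,300.

$117,572; $170,646; $146,370; $118,116; $122,638; $195,806; $164,424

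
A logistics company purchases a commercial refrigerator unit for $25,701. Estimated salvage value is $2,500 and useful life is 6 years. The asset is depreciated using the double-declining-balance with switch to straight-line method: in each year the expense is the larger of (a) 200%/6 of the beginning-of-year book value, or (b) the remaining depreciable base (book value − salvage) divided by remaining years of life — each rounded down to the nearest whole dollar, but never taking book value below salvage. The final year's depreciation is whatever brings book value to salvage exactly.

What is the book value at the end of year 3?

$7,616

Depreciable base = $25,701 − $2,500 = $23,201.
Year 1: DB = ⌊$25,701 × 200%/6⌋ = $8,567; SL = ⌊$23,201/6⌋ = $3,866 → take DB $8,567. Book value $17,134.
Year 2: DB = ⌊$17,134 × 200%/6⌋ = $5,711; SL = ⌊$14,634/5⌋ = $2,926 → take DB $5,711. Book value $11,423.
Year 3: DB = ⌊$11,423 × 200%/6⌋ = $3,807; SL = ⌊$8,923/4⌋ = $2,230 → take DB $3,807. Book value $7,616.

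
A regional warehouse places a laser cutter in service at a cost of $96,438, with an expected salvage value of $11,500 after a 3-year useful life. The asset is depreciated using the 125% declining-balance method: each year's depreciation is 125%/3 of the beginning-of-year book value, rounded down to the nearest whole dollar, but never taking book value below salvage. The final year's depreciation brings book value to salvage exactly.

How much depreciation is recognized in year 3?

Depreciable base = $96,438 − $11,500 = $84,938.
Year 1: ⌊$96,438 × 125%/3⌋ = $40,182. Book value $56,256.
Year 2: ⌊$56,256 × 125%/3⌋ = $23,440. Book value $32,816.
Year 3 (final): $32,816 − $11,500 = $21,316. Book value $11,500.

$21,316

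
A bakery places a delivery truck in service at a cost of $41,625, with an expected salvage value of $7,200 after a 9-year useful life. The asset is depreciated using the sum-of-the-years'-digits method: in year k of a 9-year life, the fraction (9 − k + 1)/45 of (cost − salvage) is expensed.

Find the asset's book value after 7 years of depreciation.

$9,495

Depreciable base = $41,625 − $7,200 = $34,425.
Sum of the years' digits = 9+8+7+6+5+4+3+2+1 = 45.
Year 1: $34,425 × 9/45 = $6,885. Book value $34,740.
Year 2: $34,425 × 8/45 = $6,120. Book value $28,620.
Year 3: $34,425 × 7/45 = $5,355. Book value $23,265.
Year 4: $34,425 × 6/45 = $4,590. Book value $18,675.
Year 5: $34,425 × 5/45 = $3,825. Book value $14,850.
Year 6: $34,425 × 4/45 = $3,060. Book value $11,790.
Year 7: $34,425 × 3/45 = $2,295. Book value $9,495.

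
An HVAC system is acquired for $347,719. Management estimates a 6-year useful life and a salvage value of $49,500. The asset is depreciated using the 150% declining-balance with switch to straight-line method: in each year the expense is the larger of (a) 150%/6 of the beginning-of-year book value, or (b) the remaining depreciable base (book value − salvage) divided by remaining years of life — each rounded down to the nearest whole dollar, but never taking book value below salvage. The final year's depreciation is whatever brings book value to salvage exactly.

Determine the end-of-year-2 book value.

Depreciable base = $347,719 − $49,500 = $298,219.
Year 1: DB = ⌊$347,719 × 150%/6⌋ = $86,929; SL = ⌊$298,219/6⌋ = $49,703 → take DB $86,929. Book value $260,790.
Year 2: DB = ⌊$260,790 × 150%/6⌋ = $65,197; SL = ⌊$211,290/5⌋ = $42,258 → take DB $65,197. Book value $195,593.

$195,593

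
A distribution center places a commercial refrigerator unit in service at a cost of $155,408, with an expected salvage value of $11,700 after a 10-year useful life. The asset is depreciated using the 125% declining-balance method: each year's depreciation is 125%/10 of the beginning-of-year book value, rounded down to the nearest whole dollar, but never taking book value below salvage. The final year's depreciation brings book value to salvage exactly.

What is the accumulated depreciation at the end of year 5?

Depreciable base = $155,408 − $11,700 = $143,708.
Year 1: ⌊$155,408 × 125%/10⌋ = $19,426. Book value $135,982.
Year 2: ⌊$135,982 × 125%/10⌋ = $16,997. Book value $118,985.
Year 3: ⌊$118,985 × 125%/10⌋ = $14,873. Book value $104,112.
Year 4: ⌊$104,112 × 125%/10⌋ = $13,014. Book value $91,098.
Year 5: ⌊$91,098 × 125%/10⌋ = $11,387. Book value $79,711.
Accumulated through year 5 = $155,408 − $79,711 = $75,697.

$75,697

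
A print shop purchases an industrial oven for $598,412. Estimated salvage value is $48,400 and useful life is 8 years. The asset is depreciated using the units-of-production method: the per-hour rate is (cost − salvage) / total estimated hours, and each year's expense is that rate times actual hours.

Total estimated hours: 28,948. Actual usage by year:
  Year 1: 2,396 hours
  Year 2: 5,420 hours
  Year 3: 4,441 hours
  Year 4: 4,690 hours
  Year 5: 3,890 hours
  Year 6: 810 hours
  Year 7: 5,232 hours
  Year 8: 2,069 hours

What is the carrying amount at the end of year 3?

$365,529

Depreciable base = $598,412 − $48,400 = $550,012.
Rate = $550,012 / 28,948 hours = $19 per hour.
Year 1: 2,396 × $19 = $45,524. Book value $552,888.
Year 2: 5,420 × $19 = $102,980. Book value $449,908.
Year 3: 4,441 × $19 = $84,379. Book value $365,529.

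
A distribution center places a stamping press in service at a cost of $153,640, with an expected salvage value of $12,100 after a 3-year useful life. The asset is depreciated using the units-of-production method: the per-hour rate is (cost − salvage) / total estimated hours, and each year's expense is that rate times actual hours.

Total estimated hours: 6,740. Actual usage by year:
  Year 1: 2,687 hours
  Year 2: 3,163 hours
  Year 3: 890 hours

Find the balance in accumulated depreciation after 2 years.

Depreciable base = $153,640 − $12,100 = $141,540.
Rate = $141,540 / 6,740 hours = $21 per hour.
Year 1: 2,687 × $21 = $56,427. Book value $97,213.
Year 2: 3,163 × $21 = $66,423. Book value $30,790.
Accumulated through year 2 = $153,640 − $30,790 = $122,850.

$122,850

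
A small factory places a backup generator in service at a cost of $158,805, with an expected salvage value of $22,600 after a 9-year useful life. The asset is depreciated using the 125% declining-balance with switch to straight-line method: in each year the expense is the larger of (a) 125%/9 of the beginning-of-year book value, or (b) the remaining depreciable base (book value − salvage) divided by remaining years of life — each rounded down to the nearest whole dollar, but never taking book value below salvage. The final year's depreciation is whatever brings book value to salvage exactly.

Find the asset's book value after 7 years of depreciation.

Depreciable base = $158,805 − $22,600 = $136,205.
Year 1: DB = ⌊$158,805 × 125%/9⌋ = $22,056; SL = ⌊$136,205/9⌋ = $15,133 → take DB $22,056. Book value $136,749.
Year 2: DB = ⌊$136,749 × 125%/9⌋ = $18,992; SL = ⌊$114,149/8⌋ = $14,268 → take DB $18,992. Book value $117,757.
Year 3: DB = ⌊$117,757 × 125%/9⌋ = $16,355; SL = ⌊$95,157/7⌋ = $13,593 → take DB $16,355. Book value $101,402.
Year 4: DB = ⌊$101,402 × 125%/9⌋ = $14,083; SL = ⌊$78,802/6⌋ = $13,133 → take DB $14,083. Book value $87,319.
Year 5: DB = ⌊$87,319 × 125%/9⌋ = $12,127; SL = ⌊$64,719/5⌋ = $12,943 → take SL $12,943. Book value $74,376.
Year 6: DB = ⌊$74,376 × 125%/9⌋ = $10,330; SL = ⌊$51,776/4⌋ = $12,944 → take SL $12,944. Book value $61,432.
Year 7: DB = ⌊$61,432 × 125%/9⌋ = $8,532; SL = ⌊$38,832/3⌋ = $12,944 → take SL $12,944. Book value $48,488.

$48,488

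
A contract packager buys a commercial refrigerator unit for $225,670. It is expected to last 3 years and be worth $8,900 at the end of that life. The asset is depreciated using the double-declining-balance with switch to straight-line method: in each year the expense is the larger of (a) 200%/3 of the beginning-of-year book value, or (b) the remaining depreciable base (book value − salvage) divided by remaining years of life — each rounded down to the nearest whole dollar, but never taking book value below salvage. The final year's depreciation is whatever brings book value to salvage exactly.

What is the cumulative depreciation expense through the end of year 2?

$200,595

Depreciable base = $225,670 − $8,900 = $216,770.
Year 1: DB = ⌊$225,670 × 200%/3⌋ = $150,446; SL = ⌊$216,770/3⌋ = $72,256 → take DB $150,446. Book value $75,224.
Year 2: DB = ⌊$75,224 × 200%/3⌋ = $50,149; SL = ⌊$66,324/2⌋ = $33,162 → take DB $50,149. Book value $25,075.
Accumulated through year 2 = $225,670 − $25,075 = $200,595.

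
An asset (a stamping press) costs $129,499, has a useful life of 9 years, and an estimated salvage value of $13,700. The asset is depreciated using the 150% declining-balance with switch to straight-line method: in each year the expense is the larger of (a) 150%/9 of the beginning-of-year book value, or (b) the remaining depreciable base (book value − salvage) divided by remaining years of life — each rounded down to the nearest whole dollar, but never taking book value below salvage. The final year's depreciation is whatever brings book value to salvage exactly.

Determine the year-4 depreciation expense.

Depreciable base = $129,499 − $13,700 = $115,799.
Year 1: DB = ⌊$129,499 × 150%/9⌋ = $21,583; SL = ⌊$115,799/9⌋ = $12,866 → take DB $21,583. Book value $107,916.
Year 2: DB = ⌊$107,916 × 150%/9⌋ = $17,986; SL = ⌊$94,216/8⌋ = $11,777 → take DB $17,986. Book value $89,930.
Year 3: DB = ⌊$89,930 × 150%/9⌋ = $14,988; SL = ⌊$76,230/7⌋ = $10,890 → take DB $14,988. Book value $74,942.
Year 4: DB = ⌊$74,942 × 150%/9⌋ = $12,490; SL = ⌊$61,242/6⌋ = $10,207 → take DB $12,490. Book value $62,452.

$12,490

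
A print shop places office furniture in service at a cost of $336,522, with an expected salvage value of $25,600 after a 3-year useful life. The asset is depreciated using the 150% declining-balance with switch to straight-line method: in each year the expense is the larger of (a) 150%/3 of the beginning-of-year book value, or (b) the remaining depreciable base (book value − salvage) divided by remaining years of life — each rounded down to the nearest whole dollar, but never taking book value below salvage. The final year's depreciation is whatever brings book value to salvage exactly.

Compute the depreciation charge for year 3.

$58,531

Depreciable base = $336,522 − $25,600 = $310,922.
Year 1: DB = ⌊$336,522 × 150%/3⌋ = $168,261; SL = ⌊$310,922/3⌋ = $103,640 → take DB $168,261. Book value $168,261.
Year 2: DB = ⌊$168,261 × 150%/3⌋ = $84,130; SL = ⌊$142,661/2⌋ = $71,330 → take DB $84,130. Book value $84,131.
Year 3 (final): $84,131 − $25,600 = $58,531. Book value $25,600.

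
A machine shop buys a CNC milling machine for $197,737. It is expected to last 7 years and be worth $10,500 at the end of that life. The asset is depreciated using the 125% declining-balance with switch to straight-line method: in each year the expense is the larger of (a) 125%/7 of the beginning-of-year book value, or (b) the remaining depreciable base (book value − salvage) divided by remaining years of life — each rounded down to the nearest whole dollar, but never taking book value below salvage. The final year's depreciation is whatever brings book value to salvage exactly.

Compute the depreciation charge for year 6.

$24,585

Depreciable base = $197,737 − $10,500 = $187,237.
Year 1: DB = ⌊$197,737 × 125%/7⌋ = $35,310; SL = ⌊$187,237/7⌋ = $26,748 → take DB $35,310. Book value $162,427.
Year 2: DB = ⌊$162,427 × 125%/7⌋ = $29,004; SL = ⌊$151,927/6⌋ = $25,321 → take DB $29,004. Book value $133,423.
Year 3: DB = ⌊$133,423 × 125%/7⌋ = $23,825; SL = ⌊$122,923/5⌋ = $24,584 → take SL $24,584. Book value $108,839.
Year 4: DB = ⌊$108,839 × 125%/7⌋ = $19,435; SL = ⌊$98,339/4⌋ = $24,584 → take SL $24,584. Book value $84,255.
Year 5: DB = ⌊$84,255 × 125%/7⌋ = $15,045; SL = ⌊$73,755/3⌋ = $24,585 → take SL $24,585. Book value $59,670.
Year 6: DB = ⌊$59,670 × 125%/7⌋ = $10,655; SL = ⌊$49,170/2⌋ = $24,585 → take SL $24,585. Book value $35,085.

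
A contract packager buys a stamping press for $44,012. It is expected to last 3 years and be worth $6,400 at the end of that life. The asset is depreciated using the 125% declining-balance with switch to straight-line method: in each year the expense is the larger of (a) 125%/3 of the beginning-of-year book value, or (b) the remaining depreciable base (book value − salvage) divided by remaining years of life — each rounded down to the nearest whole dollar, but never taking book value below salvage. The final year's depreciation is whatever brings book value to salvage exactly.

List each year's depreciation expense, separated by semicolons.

$18,338; $10,697; $8,577

Depreciable base = $44,012 − $6,400 = $37,612.
Year 1: DB = ⌊$44,012 × 125%/3⌋ = $18,338; SL = ⌊$37,612/3⌋ = $12,537 → take DB $18,338. Book value $25,674.
Year 2: DB = ⌊$25,674 × 125%/3⌋ = $10,697; SL = ⌊$19,274/2⌋ = $9,637 → take DB $10,697. Book value $14,977.
Year 3 (final): $14,977 − $6,400 = $8,577. Book value $6,400.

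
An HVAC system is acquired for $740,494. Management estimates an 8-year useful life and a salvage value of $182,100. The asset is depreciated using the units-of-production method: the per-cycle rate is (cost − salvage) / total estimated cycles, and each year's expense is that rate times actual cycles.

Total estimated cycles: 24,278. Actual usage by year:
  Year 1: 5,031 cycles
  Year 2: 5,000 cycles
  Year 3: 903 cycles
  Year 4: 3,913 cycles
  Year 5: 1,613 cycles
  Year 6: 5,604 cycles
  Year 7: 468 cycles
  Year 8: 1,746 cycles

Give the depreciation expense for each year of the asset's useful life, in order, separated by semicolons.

Depreciable base = $740,494 − $182,100 = $558,394.
Rate = $558,394 / 24,278 cycles = $23 per cycle.
Year 1: 5,031 × $23 = $115,713. Book value $624,781.
Year 2: 5,000 × $23 = $115,000. Book value $509,781.
Year 3: 903 × $23 = $20,769. Book value $489,012.
Year 4: 3,913 × $23 = $89,999. Book value $399,013.
Year 5: 1,613 × $23 = $37,099. Book value $361,914.
Year 6: 5,604 × $23 = $128,892. Book value $233,022.
Year 7: 468 × $23 = $10,764. Book value $222,258.
Year 8: 1,746 × $23 = $40,158. Book value $182,100.

$115,713; $115,000; $20,769; $89,999; $37,099; $128,892; $10,764; $40,158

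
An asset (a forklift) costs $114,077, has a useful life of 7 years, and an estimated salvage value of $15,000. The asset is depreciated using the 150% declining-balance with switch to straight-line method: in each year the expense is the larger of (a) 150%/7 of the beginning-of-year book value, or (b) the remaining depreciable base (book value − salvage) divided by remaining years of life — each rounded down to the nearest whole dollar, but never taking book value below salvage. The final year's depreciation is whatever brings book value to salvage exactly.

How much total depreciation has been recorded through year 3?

$58,742

Depreciable base = $114,077 − $15,000 = $99,077.
Year 1: DB = ⌊$114,077 × 150%/7⌋ = $24,445; SL = ⌊$99,077/7⌋ = $14,153 → take DB $24,445. Book value $89,632.
Year 2: DB = ⌊$89,632 × 150%/7⌋ = $19,206; SL = ⌊$74,632/6⌋ = $12,438 → take DB $19,206. Book value $70,426.
Year 3: DB = ⌊$70,426 × 150%/7⌋ = $15,091; SL = ⌊$55,426/5⌋ = $11,085 → take DB $15,091. Book value $55,335.
Accumulated through year 3 = $114,077 − $55,335 = $58,742.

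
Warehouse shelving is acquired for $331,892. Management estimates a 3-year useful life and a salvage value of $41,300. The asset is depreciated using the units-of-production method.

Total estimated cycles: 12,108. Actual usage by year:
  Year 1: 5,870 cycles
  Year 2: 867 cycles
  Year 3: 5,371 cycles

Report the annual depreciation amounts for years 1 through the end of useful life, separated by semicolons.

$140,880; $20,808; $128,904

Depreciable base = $331,892 − $41,300 = $290,592.
Rate = $290,592 / 12,108 cycles = $24 per cycle.
Year 1: 5,870 × $24 = $140,880. Book value $191,012.
Year 2: 867 × $24 = $20,808. Book value $170,204.
Year 3: 5,371 × $24 = $128,904. Book value $41,300.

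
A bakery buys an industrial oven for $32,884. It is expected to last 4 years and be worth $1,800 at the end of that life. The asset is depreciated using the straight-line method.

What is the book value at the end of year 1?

Depreciable base = $32,884 − $1,800 = $31,084.
Annual expense = $31,084 / 4 = $7,771.
End of year 1: book value $25,113.

$25,113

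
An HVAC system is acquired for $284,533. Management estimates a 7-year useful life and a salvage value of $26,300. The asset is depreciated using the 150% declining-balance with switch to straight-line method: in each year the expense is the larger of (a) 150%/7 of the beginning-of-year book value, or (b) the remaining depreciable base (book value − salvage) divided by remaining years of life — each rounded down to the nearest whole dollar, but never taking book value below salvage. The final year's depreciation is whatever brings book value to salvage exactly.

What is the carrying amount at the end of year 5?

Depreciable base = $284,533 − $26,300 = $258,233.
Year 1: DB = ⌊$284,533 × 150%/7⌋ = $60,971; SL = ⌊$258,233/7⌋ = $36,890 → take DB $60,971. Book value $223,562.
Year 2: DB = ⌊$223,562 × 150%/7⌋ = $47,906; SL = ⌊$197,262/6⌋ = $32,877 → take DB $47,906. Book value $175,656.
Year 3: DB = ⌊$175,656 × 150%/7⌋ = $37,640; SL = ⌊$149,356/5⌋ = $29,871 → take DB $37,640. Book value $138,016.
Year 4: DB = ⌊$138,016 × 150%/7⌋ = $29,574; SL = ⌊$111,716/4⌋ = $27,929 → take DB $29,574. Book value $108,442.
Year 5: DB = ⌊$108,442 × 150%/7⌋ = $23,237; SL = ⌊$82,142/3⌋ = $27,380 → take SL $27,380. Book value $81,062.

$81,062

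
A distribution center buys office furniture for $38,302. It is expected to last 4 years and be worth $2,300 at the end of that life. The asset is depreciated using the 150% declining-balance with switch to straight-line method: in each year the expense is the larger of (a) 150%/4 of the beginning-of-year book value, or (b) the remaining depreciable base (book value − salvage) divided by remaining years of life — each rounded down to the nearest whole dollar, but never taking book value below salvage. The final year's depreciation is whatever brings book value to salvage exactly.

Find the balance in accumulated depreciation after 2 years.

Depreciable base = $38,302 − $2,300 = $36,002.
Year 1: DB = ⌊$38,302 × 150%/4⌋ = $14,363; SL = ⌊$36,002/4⌋ = $9,000 → take DB $14,363. Book value $23,939.
Year 2: DB = ⌊$23,939 × 150%/4⌋ = $8,977; SL = ⌊$21,639/3⌋ = $7,213 → take DB $8,977. Book value $14,962.
Accumulated through year 2 = $38,302 − $14,962 = $23,340.

$23,340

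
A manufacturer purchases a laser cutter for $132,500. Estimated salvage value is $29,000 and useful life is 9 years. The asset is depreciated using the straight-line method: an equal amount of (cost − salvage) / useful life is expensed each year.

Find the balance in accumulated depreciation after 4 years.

Depreciable base = $132,500 − $29,000 = $103,500.
Annual expense = $103,500 / 9 = $11,500.
End of year 1: book value $121,000.
End of year 2: book value $109,500.
End of year 3: book value $98,000.
End of year 4: book value $86,500.
Accumulated through year 4 = $132,500 − $86,500 = $46,000.

$46,000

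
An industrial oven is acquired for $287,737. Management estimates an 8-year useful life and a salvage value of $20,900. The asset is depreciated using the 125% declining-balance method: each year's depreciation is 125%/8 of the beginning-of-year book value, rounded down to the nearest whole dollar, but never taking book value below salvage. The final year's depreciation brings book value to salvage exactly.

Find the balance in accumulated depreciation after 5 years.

Depreciable base = $287,737 − $20,900 = $266,837.
Year 1: ⌊$287,737 × 125%/8⌋ = $44,958. Book value $242,779.
Year 2: ⌊$242,779 × 125%/8⌋ = $37,934. Book value $204,845.
Year 3: ⌊$204,845 × 125%/8⌋ = $32,007. Book value $172,838.
Year 4: ⌊$172,838 × 125%/8⌋ = $27,005. Book value $145,833.
Year 5: ⌊$145,833 × 125%/8⌋ = $22,786. Book value $123,047.
Accumulated through year 5 = $287,737 − $123,047 = $164,690.

$164,690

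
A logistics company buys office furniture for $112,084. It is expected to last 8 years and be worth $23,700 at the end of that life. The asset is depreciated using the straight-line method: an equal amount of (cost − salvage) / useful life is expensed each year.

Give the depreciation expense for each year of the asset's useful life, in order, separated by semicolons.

$11,048; $11,048; $11,048; $11,048; $11,048; $11,048; $11,048; $11,048

Depreciable base = $112,084 − $23,700 = $88,384.
Annual expense = $88,384 / 8 = $11,048.
End of year 1: book value $101,036.
End of year 2: book value $89,988.
End of year 3: book value $78,940.
End of year 4: book value $67,892.
End of year 5: book value $56,844.
End of year 6: book value $45,796.
End of year 7: book value $34,748.
End of year 8: book value $23,700.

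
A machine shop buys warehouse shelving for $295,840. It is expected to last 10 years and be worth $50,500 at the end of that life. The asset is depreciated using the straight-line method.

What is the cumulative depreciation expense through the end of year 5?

$122,670

Depreciable base = $295,840 − $50,500 = $245,340.
Annual expense = $245,340 / 10 = $24,534.
End of year 1: book value $271,306.
End of year 2: book value $246,772.
End of year 3: book value $222,238.
End of year 4: book value $197,704.
End of year 5: book value $173,170.
Accumulated through year 5 = $295,840 − $173,170 = $122,670.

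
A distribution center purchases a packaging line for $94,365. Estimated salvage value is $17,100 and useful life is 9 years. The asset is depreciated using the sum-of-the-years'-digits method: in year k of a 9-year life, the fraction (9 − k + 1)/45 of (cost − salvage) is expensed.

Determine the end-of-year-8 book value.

$18,817

Depreciable base = $94,365 − $17,100 = $77,265.
Sum of the years' digits = 9+8+7+6+5+4+3+2+1 = 45.
Year 1: $77,265 × 9/45 = $15,453. Book value $78,912.
Year 2: $77,265 × 8/45 = $13,736. Book value $65,176.
Year 3: $77,265 × 7/45 = $12,019. Book value $53,157.
Year 4: $77,265 × 6/45 = $10,302. Book value $42,855.
Year 5: $77,265 × 5/45 = $8,585. Book value $34,270.
Year 6: $77,265 × 4/45 = $6,868. Book value $27,402.
Year 7: $77,265 × 3/45 = $5,151. Book value $22,251.
Year 8: $77,265 × 2/45 = $3,434. Book value $18,817.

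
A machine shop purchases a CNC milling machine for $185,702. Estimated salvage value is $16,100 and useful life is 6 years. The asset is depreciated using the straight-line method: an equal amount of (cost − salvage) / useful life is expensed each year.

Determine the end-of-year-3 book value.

$100,901

Depreciable base = $185,702 − $16,100 = $169,602.
Annual expense = $169,602 / 6 = $28,267.
End of year 1: book value $157,435.
End of year 2: book value $129,168.
End of year 3: book value $100,901.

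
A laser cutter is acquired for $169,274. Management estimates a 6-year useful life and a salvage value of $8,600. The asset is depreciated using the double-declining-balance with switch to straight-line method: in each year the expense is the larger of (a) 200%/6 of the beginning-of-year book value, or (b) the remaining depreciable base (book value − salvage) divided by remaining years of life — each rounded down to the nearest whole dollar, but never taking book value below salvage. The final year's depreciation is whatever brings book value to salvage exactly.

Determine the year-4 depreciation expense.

Depreciable base = $169,274 − $8,600 = $160,674.
Year 1: DB = ⌊$169,274 × 200%/6⌋ = $56,424; SL = ⌊$160,674/6⌋ = $26,779 → take DB $56,424. Book value $112,850.
Year 2: DB = ⌊$112,850 × 200%/6⌋ = $37,616; SL = ⌊$104,250/5⌋ = $20,850 → take DB $37,616. Book value $75,234.
Year 3: DB = ⌊$75,234 × 200%/6⌋ = $25,078; SL = ⌊$66,634/4⌋ = $16,658 → take DB $25,078. Book value $50,156.
Year 4: DB = ⌊$50,156 × 200%/6⌋ = $16,718; SL = ⌊$41,556/3⌋ = $13,852 → take DB $16,718. Book value $33,438.

$16,718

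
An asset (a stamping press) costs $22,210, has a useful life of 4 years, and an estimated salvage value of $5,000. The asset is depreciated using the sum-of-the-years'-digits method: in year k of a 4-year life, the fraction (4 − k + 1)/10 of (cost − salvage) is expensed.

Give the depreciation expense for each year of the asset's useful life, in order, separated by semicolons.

Depreciable base = $22,210 − $5,000 = $17,210.
Sum of the years' digits = 4+3+2+1 = 10.
Year 1: $17,210 × 4/10 = $6,884. Book value $15,326.
Year 2: $17,210 × 3/10 = $5,163. Book value $10,163.
Year 3: $17,210 × 2/10 = $3,442. Book value $6,721.
Year 4: $17,210 × 1/10 = $1,721. Book value $5,000.

$6,884; $5,163; $3,442; $1,721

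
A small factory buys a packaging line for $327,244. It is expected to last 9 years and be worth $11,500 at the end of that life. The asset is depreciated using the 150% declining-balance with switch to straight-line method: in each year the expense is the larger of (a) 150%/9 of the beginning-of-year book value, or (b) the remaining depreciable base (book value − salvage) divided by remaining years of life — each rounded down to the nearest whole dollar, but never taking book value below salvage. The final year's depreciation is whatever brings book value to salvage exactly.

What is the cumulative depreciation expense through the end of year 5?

Depreciable base = $327,244 − $11,500 = $315,744.
Year 1: DB = ⌊$327,244 × 150%/9⌋ = $54,540; SL = ⌊$315,744/9⌋ = $35,082 → take DB $54,540. Book value $272,704.
Year 2: DB = ⌊$272,704 × 150%/9⌋ = $45,450; SL = ⌊$261,204/8⌋ = $32,650 → take DB $45,450. Book value $227,254.
Year 3: DB = ⌊$227,254 × 150%/9⌋ = $37,875; SL = ⌊$215,754/7⌋ = $30,822 → take DB $37,875. Book value $189,379.
Year 4: DB = ⌊$189,379 × 150%/9⌋ = $31,563; SL = ⌊$177,879/6⌋ = $29,646 → take DB $31,563. Book value $157,816.
Year 5: DB = ⌊$157,816 × 150%/9⌋ = $26,302; SL = ⌊$146,316/5⌋ = $29,263 → take SL $29,263. Book value $128,553.
Accumulated through year 5 = $327,244 − $128,553 = $198,691.

$198,691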